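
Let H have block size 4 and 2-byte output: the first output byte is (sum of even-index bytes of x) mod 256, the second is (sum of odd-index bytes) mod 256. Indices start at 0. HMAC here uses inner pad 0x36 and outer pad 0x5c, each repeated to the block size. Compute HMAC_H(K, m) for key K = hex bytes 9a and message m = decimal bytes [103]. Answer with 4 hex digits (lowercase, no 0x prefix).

Key hex bytes 9a is 1 byte ≤ B = 4; zero-pad to 4 bytes: K' = 9a 00 00 00.
K' ⊕ ipad = ac 36 36 36.  K' ⊕ opad = c6 5c 5c 5c.
Inner input = (K'⊕ipad) ∥ m = ac 36 36 36 ∥ 67.
Inner hash: even-index sum = 329 mod 256 = 73; odd-index sum = 108 mod 256 = 108 → 49 6c.
Outer input = (K'⊕opad) ∥ inner = c6 5c 5c 5c ∥ 49 6c.
Outer hash (tag): even-index sum = 363 mod 256 = 107; odd-index sum = 292 mod 256 = 36 → 6b 24.

6b24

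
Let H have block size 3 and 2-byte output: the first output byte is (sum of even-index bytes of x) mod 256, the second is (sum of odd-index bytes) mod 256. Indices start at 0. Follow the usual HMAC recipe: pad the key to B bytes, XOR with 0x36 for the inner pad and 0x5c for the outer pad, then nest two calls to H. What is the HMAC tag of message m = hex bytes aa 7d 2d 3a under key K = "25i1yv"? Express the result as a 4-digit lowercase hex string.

658f

Key "25i1yv" = 32 35 69 31 79 76 is 6 bytes > B = 3, so hash it first: H(key) = 14 dc, then zero-pad to 3 bytes: K' = 14 dc 00.
K' ⊕ ipad = 22 ea 36.  K' ⊕ opad = 48 80 5c.
Inner input = (K'⊕ipad) ∥ m = 22 ea 36 ∥ aa 7d 2d 3a.
Inner hash: even-index sum = 271 mod 256 = 15; odd-index sum = 449 mod 256 = 193 → 0f c1.
Outer input = (K'⊕opad) ∥ inner = 48 80 5c ∥ 0f c1.
Outer hash (tag): even-index sum = 357 mod 256 = 101; odd-index sum = 143 mod 256 = 143 → 65 8f.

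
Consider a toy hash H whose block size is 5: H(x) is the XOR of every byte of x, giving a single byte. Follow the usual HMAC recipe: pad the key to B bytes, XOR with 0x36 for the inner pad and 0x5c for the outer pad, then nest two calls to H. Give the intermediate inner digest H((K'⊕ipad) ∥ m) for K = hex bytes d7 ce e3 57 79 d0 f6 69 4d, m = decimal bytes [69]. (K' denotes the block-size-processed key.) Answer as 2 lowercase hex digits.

Key hex bytes d7 ce e3 57 79 d0 f6 69 4d is 9 bytes > B = 5, so hash it first: H(key) = d6, then zero-pad to 5 bytes: K' = d6 00 00 00 00.
K' ⊕ ipad = e0 36 36 36 36.
Inner input = e0 36 36 36 36 ∥ 45.
Inner hash: XOR e0⊕36⊕36⊕36⊕36⊕45 = a5.

a5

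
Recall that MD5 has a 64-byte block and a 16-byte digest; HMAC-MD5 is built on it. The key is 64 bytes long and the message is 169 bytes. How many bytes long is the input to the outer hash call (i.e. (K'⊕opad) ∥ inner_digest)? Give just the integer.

Key is 64 ≤ 64 bytes, zero-padded: |K'| = 64.
Outer input = (K'⊕opad) ∥ H(inner) → 64 + 16 = 80 bytes.

80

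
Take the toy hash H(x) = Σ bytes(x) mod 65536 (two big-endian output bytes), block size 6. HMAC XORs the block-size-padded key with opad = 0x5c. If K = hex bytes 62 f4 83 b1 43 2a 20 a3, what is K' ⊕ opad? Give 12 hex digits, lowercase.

Key hex bytes 62 f4 83 b1 43 2a 20 a3 is 8 bytes > B = 6, so hash it first: H(key) = 03 ba, then zero-pad to 6 bytes: K' = 03 ba 00 00 00 00.
XOR each byte with 0x5c: 03⊕5c=5f, ba⊕5c=e6, 00⊕5c=5c, 00⊕5c=5c, 00⊕5c=5c, 00⊕5c=5c.

5fe65c5c5c5c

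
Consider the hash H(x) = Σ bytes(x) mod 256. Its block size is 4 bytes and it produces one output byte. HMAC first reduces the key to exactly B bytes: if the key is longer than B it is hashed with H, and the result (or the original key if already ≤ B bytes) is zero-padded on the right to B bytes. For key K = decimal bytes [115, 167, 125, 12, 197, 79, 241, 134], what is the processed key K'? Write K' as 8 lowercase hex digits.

|K| = 8 > B = 4, so first hash the key.
H(K): sum = 115+167+125+12+197+79+241+134 = 1070; mod 256 = 46 → 2e.
Zero-pad H(K) = 2e to 4 bytes: K' = 2e 00 00 00.

2e000000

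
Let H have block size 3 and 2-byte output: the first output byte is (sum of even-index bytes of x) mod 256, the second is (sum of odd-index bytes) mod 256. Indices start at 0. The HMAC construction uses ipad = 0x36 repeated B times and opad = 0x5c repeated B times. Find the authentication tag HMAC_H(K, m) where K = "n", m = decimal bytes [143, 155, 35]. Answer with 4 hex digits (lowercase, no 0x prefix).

7685

Key "n" = 6e is 1 byte ≤ B = 3; zero-pad to 3 bytes: K' = 6e 00 00.
K' ⊕ ipad = 58 36 36.  K' ⊕ opad = 32 5c 5c.
Inner input = (K'⊕ipad) ∥ m = 58 36 36 ∥ 8f 9b 23.
Inner hash: even-index sum = 297 mod 256 = 41; odd-index sum = 232 mod 256 = 232 → 29 e8.
Outer input = (K'⊕opad) ∥ inner = 32 5c 5c ∥ 29 e8.
Outer hash (tag): even-index sum = 374 mod 256 = 118; odd-index sum = 133 mod 256 = 133 → 76 85.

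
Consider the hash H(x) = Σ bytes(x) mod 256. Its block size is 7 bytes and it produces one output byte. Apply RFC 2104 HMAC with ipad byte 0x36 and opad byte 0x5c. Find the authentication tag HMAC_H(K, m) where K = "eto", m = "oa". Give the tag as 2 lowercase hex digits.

9a

Key "eto" = 65 74 6f is 3 bytes ≤ B = 7; zero-pad to 7 bytes: K' = 65 74 6f 00 00 00 00.
K' ⊕ ipad = 53 42 59 36 36 36 36.  K' ⊕ opad = 39 28 33 5c 5c 5c 5c.
Inner input = (K'⊕ipad) ∥ m = 53 42 59 36 36 36 36 ∥ 6f 61.
Inner hash: sum = 83+66+89+54+54+54+54+111+97 = 662; mod 256 = 150 → 96.
Outer input = (K'⊕opad) ∥ inner = 39 28 33 5c 5c 5c 5c ∥ 96.
Outer hash (tag): sum = 57+40+51+92+92+92+92+150 = 666; mod 256 = 154 → 9a.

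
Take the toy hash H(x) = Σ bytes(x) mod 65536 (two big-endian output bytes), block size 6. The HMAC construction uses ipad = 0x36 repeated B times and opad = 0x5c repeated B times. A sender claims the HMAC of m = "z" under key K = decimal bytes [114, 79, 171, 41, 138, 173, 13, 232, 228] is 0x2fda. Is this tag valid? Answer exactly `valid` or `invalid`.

Key decimal bytes [114, 79, 171, 41, 138, 173, 13, 232, 228] = 72 4f ab 29 8a ad 0d e8 e4 is 9 bytes > B = 6, so hash it first: H(key) = 04 a5, then zero-pad to 6 bytes: K' = 04 a5 00 00 00 00.
K' ⊕ ipad = 32 93 36 36 36 36; K' ⊕ opad = 58 f9 5c 5c 5c 5c.
Inner hash: sum = 50+147+54+54+54+54+122 = 535 → 02 17.
Outer hash (recomputed tag): sum = 88+249+92+92+92+92+2+23 = 730 → 02 da.
Recomputed tag = 02da; claimed = 2fda → mismatch.

invalid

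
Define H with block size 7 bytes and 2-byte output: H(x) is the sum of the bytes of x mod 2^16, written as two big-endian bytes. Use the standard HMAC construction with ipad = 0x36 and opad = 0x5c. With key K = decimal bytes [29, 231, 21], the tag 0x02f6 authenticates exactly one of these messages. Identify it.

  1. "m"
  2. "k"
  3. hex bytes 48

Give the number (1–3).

Key decimal bytes [29, 231, 21] = 1d e7 15 is 3 bytes ≤ B = 7; zero-pad to 7 bytes: K' = 1d e7 15 00 00 00 00.
K' ⊕ ipad = 2b d1 23 36 36 36 36; K' ⊕ opad = 41 bb 49 5c 5c 5c 5c.
m1: inner = H(2b d1 23 36 36 36 36 6d) = 02 64; tag = H(41 bb 49 5c 5c 5c 5c 02 64) = 031b
m2: inner = H(2b d1 23 36 36 36 36 6b) = 02 62; tag = H(41 bb 49 5c 5c 5c 5c 02 62) = 0319
m3: inner = H(2b d1 23 36 36 36 36 48) = 02 3f; tag = H(41 bb 49 5c 5c 5c 5c 02 3f) = 02f6 ← matches

3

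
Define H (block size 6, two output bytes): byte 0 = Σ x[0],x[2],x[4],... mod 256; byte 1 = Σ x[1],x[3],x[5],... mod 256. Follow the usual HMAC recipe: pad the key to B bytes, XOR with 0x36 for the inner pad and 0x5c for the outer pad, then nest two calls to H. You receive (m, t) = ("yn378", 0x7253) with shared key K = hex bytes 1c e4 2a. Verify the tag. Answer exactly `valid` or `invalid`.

Key hex bytes 1c e4 2a is 3 bytes ≤ B = 6; zero-pad to 6 bytes: K' = 1c e4 2a 00 00 00.
K' ⊕ ipad = 2a d2 1c 36 36 36; K' ⊕ opad = 40 b8 76 5c 5c 5c.
Inner hash: even-index sum = 352 mod 256 = 96; odd-index sum = 483 mod 256 = 227 → 60 e3.
Outer hash (recomputed tag): even-index sum = 370 mod 256 = 114; odd-index sum = 595 mod 256 = 83 → 72 53.
Recomputed tag = 7253; claimed = 7253 → match.

valid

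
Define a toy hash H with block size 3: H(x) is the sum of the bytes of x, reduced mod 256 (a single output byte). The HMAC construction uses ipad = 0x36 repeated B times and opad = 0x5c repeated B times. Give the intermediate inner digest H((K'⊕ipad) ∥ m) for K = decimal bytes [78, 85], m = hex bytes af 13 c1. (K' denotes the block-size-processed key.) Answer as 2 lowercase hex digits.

Key decimal bytes [78, 85] = 4e 55 is 2 bytes ≤ B = 3; zero-pad to 3 bytes: K' = 4e 55 00.
K' ⊕ ipad = 78 63 36.
Inner input = 78 63 36 ∥ af 13 c1.
Inner hash: sum = 120+99+54+175+19+193 = 660; mod 256 = 148 → 94.

94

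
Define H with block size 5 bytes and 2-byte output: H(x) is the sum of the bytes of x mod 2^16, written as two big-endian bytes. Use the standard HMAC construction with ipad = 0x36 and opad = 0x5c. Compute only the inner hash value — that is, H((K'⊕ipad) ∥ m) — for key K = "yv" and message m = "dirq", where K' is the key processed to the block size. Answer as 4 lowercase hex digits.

Key "yv" = 79 76 is 2 bytes ≤ B = 5; zero-pad to 5 bytes: K' = 79 76 00 00 00.
K' ⊕ ipad = 4f 40 36 36 36.
Inner input = 4f 40 36 36 36 ∥ 64 69 72 71.
Inner hash: sum = 79+64+54+54+54+100+105+114+113 = 737 → 02 e1.

02e1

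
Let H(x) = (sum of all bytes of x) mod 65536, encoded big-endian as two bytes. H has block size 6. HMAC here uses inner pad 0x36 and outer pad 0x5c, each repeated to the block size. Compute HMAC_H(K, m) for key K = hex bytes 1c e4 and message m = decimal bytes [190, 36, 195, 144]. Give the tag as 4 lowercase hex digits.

Key hex bytes 1c e4 is 2 bytes ≤ B = 6; zero-pad to 6 bytes: K' = 1c e4 00 00 00 00.
K' ⊕ ipad = 2a d2 36 36 36 36.  K' ⊕ opad = 40 b8 5c 5c 5c 5c.
Inner input = (K'⊕ipad) ∥ m = 2a d2 36 36 36 36 ∥ be 24 c3 90.
Inner hash: sum = 42+210+54+54+54+54+190+36+195+144 = 1033 → 04 09.
Outer input = (K'⊕opad) ∥ inner = 40 b8 5c 5c 5c 5c ∥ 04 09.
Outer hash (tag): sum = 64+184+92+92+92+92+4+9 = 629 → 02 75.

0275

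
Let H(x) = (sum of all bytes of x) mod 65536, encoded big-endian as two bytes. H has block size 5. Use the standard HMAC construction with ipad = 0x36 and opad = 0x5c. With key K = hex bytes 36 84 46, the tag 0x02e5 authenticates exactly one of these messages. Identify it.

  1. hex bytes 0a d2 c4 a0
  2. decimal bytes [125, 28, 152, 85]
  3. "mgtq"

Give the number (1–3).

Key hex bytes 36 84 46 is 3 bytes ≤ B = 5; zero-pad to 5 bytes: K' = 36 84 46 00 00.
K' ⊕ ipad = 00 b2 70 36 36; K' ⊕ opad = 6a d8 1a 5c 5c.
m1: inner = H(00 b2 70 36 36 0a d2 c4 a0) = 03 ce; tag = H(6a d8 1a 5c 5c 03 ce) = 02e5 ← matches
m2: inner = H(00 b2 70 36 36 7d 1c 98 55) = 03 14; tag = H(6a d8 1a 5c 5c 03 14) = 022b
m3: inner = H(00 b2 70 36 36 6d 67 74 71) = 03 47; tag = H(6a d8 1a 5c 5c 03 47) = 025e

1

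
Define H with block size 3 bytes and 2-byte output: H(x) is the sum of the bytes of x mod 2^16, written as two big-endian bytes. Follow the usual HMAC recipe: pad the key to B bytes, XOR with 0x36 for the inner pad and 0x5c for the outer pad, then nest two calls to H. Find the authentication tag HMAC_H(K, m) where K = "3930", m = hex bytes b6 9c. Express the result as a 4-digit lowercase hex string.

0204

Key "3930" = 33 39 33 30 is 4 bytes > B = 3, so hash it first: H(key) = 00 cf, then zero-pad to 3 bytes: K' = 00 cf 00.
K' ⊕ ipad = 36 f9 36.  K' ⊕ opad = 5c 93 5c.
Inner input = (K'⊕ipad) ∥ m = 36 f9 36 ∥ b6 9c.
Inner hash: sum = 54+249+54+182+156 = 695 → 02 b7.
Outer input = (K'⊕opad) ∥ inner = 5c 93 5c ∥ 02 b7.
Outer hash (tag): sum = 92+147+92+2+183 = 516 → 02 04.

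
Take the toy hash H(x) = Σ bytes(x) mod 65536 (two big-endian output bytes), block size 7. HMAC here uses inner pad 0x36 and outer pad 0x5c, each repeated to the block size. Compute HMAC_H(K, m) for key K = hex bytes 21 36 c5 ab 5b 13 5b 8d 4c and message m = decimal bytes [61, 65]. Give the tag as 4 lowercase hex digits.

0282

Key hex bytes 21 36 c5 ab 5b 13 5b 8d 4c is 9 bytes > B = 7, so hash it first: H(key) = 03 69, then zero-pad to 7 bytes: K' = 03 69 00 00 00 00 00.
K' ⊕ ipad = 35 5f 36 36 36 36 36.  K' ⊕ opad = 5f 35 5c 5c 5c 5c 5c.
Inner input = (K'⊕ipad) ∥ m = 35 5f 36 36 36 36 36 ∥ 3d 41.
Inner hash: sum = 53+95+54+54+54+54+54+61+65 = 544 → 02 20.
Outer input = (K'⊕opad) ∥ inner = 5f 35 5c 5c 5c 5c 5c ∥ 02 20.
Outer hash (tag): sum = 95+53+92+92+92+92+92+2+32 = 642 → 02 82.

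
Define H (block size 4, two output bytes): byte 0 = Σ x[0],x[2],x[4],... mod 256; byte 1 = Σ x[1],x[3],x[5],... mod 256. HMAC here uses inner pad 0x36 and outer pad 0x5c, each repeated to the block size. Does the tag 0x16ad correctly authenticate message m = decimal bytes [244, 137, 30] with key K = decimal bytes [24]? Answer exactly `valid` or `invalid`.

valid

Key decimal bytes [24] = 18 is 1 byte ≤ B = 4; zero-pad to 4 bytes: K' = 18 00 00 00.
K' ⊕ ipad = 2e 36 36 36; K' ⊕ opad = 44 5c 5c 5c.
Inner hash: even-index sum = 374 mod 256 = 118; odd-index sum = 245 mod 256 = 245 → 76 f5.
Outer hash (recomputed tag): even-index sum = 278 mod 256 = 22; odd-index sum = 429 mod 256 = 173 → 16 ad.
Recomputed tag = 16ad; claimed = 16ad → match.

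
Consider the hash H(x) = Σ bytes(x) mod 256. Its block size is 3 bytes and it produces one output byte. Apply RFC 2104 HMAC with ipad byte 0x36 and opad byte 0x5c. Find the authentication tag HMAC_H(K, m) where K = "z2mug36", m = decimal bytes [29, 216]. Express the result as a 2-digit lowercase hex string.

Key "z2mug36" = 7a 32 6d 75 67 33 36 is 7 bytes > B = 3, so hash it first: H(key) = 5e, then zero-pad to 3 bytes: K' = 5e 00 00.
K' ⊕ ipad = 68 36 36.  K' ⊕ opad = 02 5c 5c.
Inner input = (K'⊕ipad) ∥ m = 68 36 36 ∥ 1d d8.
Inner hash: sum = 104+54+54+29+216 = 457; mod 256 = 201 → c9.
Outer input = (K'⊕opad) ∥ inner = 02 5c 5c ∥ c9.
Outer hash (tag): sum = 2+92+92+201 = 387; mod 256 = 131 → 83.

83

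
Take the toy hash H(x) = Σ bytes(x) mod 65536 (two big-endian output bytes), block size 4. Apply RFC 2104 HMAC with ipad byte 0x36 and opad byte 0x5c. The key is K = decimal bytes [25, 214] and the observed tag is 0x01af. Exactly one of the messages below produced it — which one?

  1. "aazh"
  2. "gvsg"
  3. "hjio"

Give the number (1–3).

Key decimal bytes [25, 214] = 19 d6 is 2 bytes ≤ B = 4; zero-pad to 4 bytes: K' = 19 d6 00 00.
K' ⊕ ipad = 2f e0 36 36; K' ⊕ opad = 45 8a 5c 5c.
m1: inner = H(2f e0 36 36 61 61 7a 68) = 03 1f; tag = H(45 8a 5c 5c 03 1f) = 01a9
m2: inner = H(2f e0 36 36 67 76 73 67) = 03 32; tag = H(45 8a 5c 5c 03 32) = 01bc
m3: inner = H(2f e0 36 36 68 6a 69 6f) = 03 25; tag = H(45 8a 5c 5c 03 25) = 01af ← matches

3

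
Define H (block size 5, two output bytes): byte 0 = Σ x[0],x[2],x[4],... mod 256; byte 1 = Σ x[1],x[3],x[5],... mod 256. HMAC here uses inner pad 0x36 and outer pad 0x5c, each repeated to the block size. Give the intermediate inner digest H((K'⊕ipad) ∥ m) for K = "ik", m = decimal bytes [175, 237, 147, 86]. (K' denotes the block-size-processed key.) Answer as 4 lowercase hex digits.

0ed5

Key "ik" = 69 6b is 2 bytes ≤ B = 5; zero-pad to 5 bytes: K' = 69 6b 00 00 00.
K' ⊕ ipad = 5f 5d 36 36 36.
Inner input = 5f 5d 36 36 36 ∥ af ed 93 56.
Inner hash: even-index sum = 526 mod 256 = 14; odd-index sum = 469 mod 256 = 213 → 0e d5.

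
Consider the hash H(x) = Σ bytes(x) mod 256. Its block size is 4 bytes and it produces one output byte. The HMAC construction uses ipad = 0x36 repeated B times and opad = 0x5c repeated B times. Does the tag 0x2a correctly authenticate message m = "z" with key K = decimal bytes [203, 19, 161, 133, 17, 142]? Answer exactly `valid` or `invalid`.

Key decimal bytes [203, 19, 161, 133, 17, 142] = cb 13 a1 85 11 8e is 6 bytes > B = 4, so hash it first: H(key) = a3, then zero-pad to 4 bytes: K' = a3 00 00 00.
K' ⊕ ipad = 95 36 36 36; K' ⊕ opad = ff 5c 5c 5c.
Inner hash: sum = 149+54+54+54+122 = 433; mod 256 = 177 → b1.
Outer hash (recomputed tag): sum = 255+92+92+92+177 = 708; mod 256 = 196 → c4.
Recomputed tag = c4; claimed = 2a → mismatch.

invalid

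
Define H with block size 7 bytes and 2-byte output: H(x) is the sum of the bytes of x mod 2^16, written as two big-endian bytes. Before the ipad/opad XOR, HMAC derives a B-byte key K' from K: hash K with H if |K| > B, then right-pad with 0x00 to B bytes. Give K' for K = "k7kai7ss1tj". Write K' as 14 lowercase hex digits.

|K| = 11 > B = 7, so first hash the key.
H(K): sum = 107+55+107+97+105+55+115+115+49+116+106 = 1027 → 04 03.
Zero-pad H(K) = 04 03 to 7 bytes: K' = 04 03 00 00 00 00 00.

04030000000000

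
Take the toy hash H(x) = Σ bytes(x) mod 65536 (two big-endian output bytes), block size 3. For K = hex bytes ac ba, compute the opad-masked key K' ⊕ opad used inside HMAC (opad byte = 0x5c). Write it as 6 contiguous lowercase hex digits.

Key hex bytes ac ba is 2 bytes ≤ B = 3; zero-pad to 3 bytes: K' = ac ba 00.
XOR each byte with 0x5c: ac⊕5c=f0, ba⊕5c=e6, 00⊕5c=5c.

f0e65c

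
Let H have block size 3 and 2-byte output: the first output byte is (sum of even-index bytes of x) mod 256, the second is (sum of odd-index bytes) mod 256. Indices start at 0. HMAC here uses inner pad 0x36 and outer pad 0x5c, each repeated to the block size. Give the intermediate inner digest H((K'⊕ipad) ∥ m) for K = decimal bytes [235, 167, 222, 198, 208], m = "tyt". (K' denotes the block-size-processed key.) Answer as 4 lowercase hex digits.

Key decimal bytes [235, 167, 222, 198, 208] = eb a7 de c6 d0 is 5 bytes > B = 3, so hash it first: H(key) = 99 6d, then zero-pad to 3 bytes: K' = 99 6d 00.
K' ⊕ ipad = af 5b 36.
Inner input = af 5b 36 ∥ 74 79 74.
Inner hash: even-index sum = 350 mod 256 = 94; odd-index sum = 323 mod 256 = 67 → 5e 43.

5e43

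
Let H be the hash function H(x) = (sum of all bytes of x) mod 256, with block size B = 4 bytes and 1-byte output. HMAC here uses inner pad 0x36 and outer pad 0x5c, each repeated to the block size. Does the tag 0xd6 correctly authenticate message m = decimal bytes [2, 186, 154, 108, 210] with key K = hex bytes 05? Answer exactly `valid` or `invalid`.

Key hex bytes 05 is 1 byte ≤ B = 4; zero-pad to 4 bytes: K' = 05 00 00 00.
K' ⊕ ipad = 33 36 36 36; K' ⊕ opad = 59 5c 5c 5c.
Inner hash: sum = 51+54+54+54+2+186+154+108+210 = 873; mod 256 = 105 → 69.
Outer hash (recomputed tag): sum = 89+92+92+92+105 = 470; mod 256 = 214 → d6.
Recomputed tag = d6; claimed = d6 → match.

valid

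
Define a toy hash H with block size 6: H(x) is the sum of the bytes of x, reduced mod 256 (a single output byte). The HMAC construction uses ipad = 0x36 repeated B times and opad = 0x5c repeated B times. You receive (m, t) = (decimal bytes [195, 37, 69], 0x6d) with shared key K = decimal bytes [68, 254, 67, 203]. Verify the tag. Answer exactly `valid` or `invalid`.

valid

Key decimal bytes [68, 254, 67, 203] = 44 fe 43 cb is 4 bytes ≤ B = 6; zero-pad to 6 bytes: K' = 44 fe 43 cb 00 00.
K' ⊕ ipad = 72 c8 75 fd 36 36; K' ⊕ opad = 18 a2 1f 97 5c 5c.
Inner hash: sum = 114+200+117+253+54+54+195+37+69 = 1093; mod 256 = 69 → 45.
Outer hash (recomputed tag): sum = 24+162+31+151+92+92+69 = 621; mod 256 = 109 → 6d.
Recomputed tag = 6d; claimed = 6d → match.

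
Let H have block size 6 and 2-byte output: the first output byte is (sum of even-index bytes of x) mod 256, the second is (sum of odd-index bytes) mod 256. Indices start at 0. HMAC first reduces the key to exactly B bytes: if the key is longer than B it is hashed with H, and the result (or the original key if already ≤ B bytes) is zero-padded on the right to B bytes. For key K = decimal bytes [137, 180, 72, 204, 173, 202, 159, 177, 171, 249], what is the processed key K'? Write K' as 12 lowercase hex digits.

|K| = 10 > B = 6, so first hash the key.
H(K): even-index sum = 712 mod 256 = 200; odd-index sum = 1012 mod 256 = 244 → c8 f4.
Zero-pad H(K) = c8 f4 to 6 bytes: K' = c8 f4 00 00 00 00.

c8f400000000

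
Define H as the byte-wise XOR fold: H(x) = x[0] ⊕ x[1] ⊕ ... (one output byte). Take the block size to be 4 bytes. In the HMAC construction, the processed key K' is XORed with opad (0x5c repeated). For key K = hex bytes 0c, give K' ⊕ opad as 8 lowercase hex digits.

505c5c5c

Key hex bytes 0c is 1 byte ≤ B = 4; zero-pad to 4 bytes: K' = 0c 00 00 00.
XOR each byte with 0x5c: 0c⊕5c=50, 00⊕5c=5c, 00⊕5c=5c, 00⊕5c=5c.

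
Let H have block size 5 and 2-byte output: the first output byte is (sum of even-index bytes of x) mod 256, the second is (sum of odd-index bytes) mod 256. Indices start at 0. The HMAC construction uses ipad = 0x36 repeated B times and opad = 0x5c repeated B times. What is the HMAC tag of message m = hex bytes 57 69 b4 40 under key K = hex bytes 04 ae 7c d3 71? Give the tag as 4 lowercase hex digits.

Key hex bytes 04 ae 7c d3 71 is exactly B = 5 bytes: K' = 04 ae 7c d3 71.
K' ⊕ ipad = 32 98 4a e5 47.  K' ⊕ opad = 58 f2 20 8f 2d.
Inner input = (K'⊕ipad) ∥ m = 32 98 4a e5 47 ∥ 57 69 b4 40.
Inner hash: even-index sum = 364 mod 256 = 108; odd-index sum = 648 mod 256 = 136 → 6c 88.
Outer input = (K'⊕opad) ∥ inner = 58 f2 20 8f 2d ∥ 6c 88.
Outer hash (tag): even-index sum = 301 mod 256 = 45; odd-index sum = 493 mod 256 = 237 → 2d ed.

2ded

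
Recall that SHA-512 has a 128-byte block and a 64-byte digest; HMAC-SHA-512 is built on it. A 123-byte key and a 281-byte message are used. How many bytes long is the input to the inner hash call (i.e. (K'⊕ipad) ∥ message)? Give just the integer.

Key is 123 ≤ 128 bytes, zero-padded: |K'| = 128.
Inner input = (K'⊕ipad) ∥ m → 128 + 281 = 409 bytes.

409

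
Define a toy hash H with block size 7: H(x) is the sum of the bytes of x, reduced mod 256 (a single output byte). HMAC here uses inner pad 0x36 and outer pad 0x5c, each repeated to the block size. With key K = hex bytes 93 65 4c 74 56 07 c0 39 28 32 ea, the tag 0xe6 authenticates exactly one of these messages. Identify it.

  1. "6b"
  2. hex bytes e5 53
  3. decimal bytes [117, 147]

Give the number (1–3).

Key hex bytes 93 65 4c 74 56 07 c0 39 28 32 ea is 11 bytes > B = 7, so hash it first: H(key) = 52, then zero-pad to 7 bytes: K' = 52 00 00 00 00 00 00.
K' ⊕ ipad = 64 36 36 36 36 36 36; K' ⊕ opad = 0e 5c 5c 5c 5c 5c 5c.
m1: inner = H(64 36 36 36 36 36 36 36 62) = 40; tag = H(0e 5c 5c 5c 5c 5c 5c 40) = 76
m2: inner = H(64 36 36 36 36 36 36 e5 53) = e0; tag = H(0e 5c 5c 5c 5c 5c 5c e0) = 16
m3: inner = H(64 36 36 36 36 36 36 75 93) = b0; tag = H(0e 5c 5c 5c 5c 5c 5c b0) = e6 ← matches

3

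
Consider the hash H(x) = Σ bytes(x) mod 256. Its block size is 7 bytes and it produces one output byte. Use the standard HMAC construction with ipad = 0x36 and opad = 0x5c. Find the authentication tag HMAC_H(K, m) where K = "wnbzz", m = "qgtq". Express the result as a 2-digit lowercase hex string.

Key "wnbzz" = 77 6e 62 7a 7a is 5 bytes ≤ B = 7; zero-pad to 7 bytes: K' = 77 6e 62 7a 7a 00 00.
K' ⊕ ipad = 41 58 54 4c 4c 36 36.  K' ⊕ opad = 2b 32 3e 26 26 5c 5c.
Inner input = (K'⊕ipad) ∥ m = 41 58 54 4c 4c 36 36 ∥ 71 67 74 71.
Inner hash: sum = 65+88+84+76+76+54+54+113+103+116+113 = 942; mod 256 = 174 → ae.
Outer input = (K'⊕opad) ∥ inner = 2b 32 3e 26 26 5c 5c ∥ ae.
Outer hash (tag): sum = 43+50+62+38+38+92+92+174 = 589; mod 256 = 77 → 4d.

4d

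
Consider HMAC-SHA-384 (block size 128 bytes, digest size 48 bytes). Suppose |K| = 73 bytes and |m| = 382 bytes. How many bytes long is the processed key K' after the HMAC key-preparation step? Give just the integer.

128

Key is 73 ≤ 128 bytes, zero-padded: |K'| = 128.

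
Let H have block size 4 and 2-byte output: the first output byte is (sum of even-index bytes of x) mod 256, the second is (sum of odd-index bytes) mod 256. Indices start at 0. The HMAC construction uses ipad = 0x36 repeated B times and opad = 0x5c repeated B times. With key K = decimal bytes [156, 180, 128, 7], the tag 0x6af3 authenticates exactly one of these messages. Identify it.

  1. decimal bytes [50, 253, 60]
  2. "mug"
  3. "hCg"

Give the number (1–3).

Key decimal bytes [156, 180, 128, 7] = 9c b4 80 07 is exactly B = 4 bytes: K' = 9c b4 80 07.
K' ⊕ ipad = aa 82 b6 31; K' ⊕ opad = c0 e8 dc 5b.
m1: inner = H(aa 82 b6 31 32 fd 3c) = ce b0; tag = H(c0 e8 dc 5b ce b0) = 6af3 ← matches
m2: inner = H(aa 82 b6 31 6d 75 67) = 34 28; tag = H(c0 e8 dc 5b 34 28) = d06b
m3: inner = H(aa 82 b6 31 68 43 67) = 2f f6; tag = H(c0 e8 dc 5b 2f f6) = cb39

1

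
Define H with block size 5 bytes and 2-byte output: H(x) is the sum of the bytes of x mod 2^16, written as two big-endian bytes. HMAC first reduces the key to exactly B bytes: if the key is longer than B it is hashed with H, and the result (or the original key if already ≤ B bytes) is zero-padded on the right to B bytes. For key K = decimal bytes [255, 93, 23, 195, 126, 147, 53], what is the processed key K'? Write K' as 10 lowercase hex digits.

|K| = 7 > B = 5, so first hash the key.
H(K): sum = 255+93+23+195+126+147+53 = 892 → 03 7c.
Zero-pad H(K) = 03 7c to 5 bytes: K' = 03 7c 00 00 00.

037c000000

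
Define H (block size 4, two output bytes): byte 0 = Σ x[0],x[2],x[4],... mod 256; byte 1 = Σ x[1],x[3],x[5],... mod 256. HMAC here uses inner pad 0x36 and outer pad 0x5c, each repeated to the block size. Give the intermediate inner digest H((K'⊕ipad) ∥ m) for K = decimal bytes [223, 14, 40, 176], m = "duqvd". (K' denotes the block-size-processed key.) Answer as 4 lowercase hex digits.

40a9

Key decimal bytes [223, 14, 40, 176] = df 0e 28 b0 is exactly B = 4 bytes: K' = df 0e 28 b0.
K' ⊕ ipad = e9 38 1e 86.
Inner input = e9 38 1e 86 ∥ 64 75 71 76 64.
Inner hash: even-index sum = 576 mod 256 = 64; odd-index sum = 425 mod 256 = 169 → 40 a9.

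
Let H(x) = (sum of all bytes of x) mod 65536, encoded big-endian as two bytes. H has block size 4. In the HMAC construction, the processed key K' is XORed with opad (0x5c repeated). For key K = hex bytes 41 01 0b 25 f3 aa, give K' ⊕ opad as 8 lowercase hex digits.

Key hex bytes 41 01 0b 25 f3 aa is 6 bytes > B = 4, so hash it first: H(key) = 02 0f, then zero-pad to 4 bytes: K' = 02 0f 00 00.
XOR each byte with 0x5c: 02⊕5c=5e, 0f⊕5c=53, 00⊕5c=5c, 00⊕5c=5c.

5e535c5c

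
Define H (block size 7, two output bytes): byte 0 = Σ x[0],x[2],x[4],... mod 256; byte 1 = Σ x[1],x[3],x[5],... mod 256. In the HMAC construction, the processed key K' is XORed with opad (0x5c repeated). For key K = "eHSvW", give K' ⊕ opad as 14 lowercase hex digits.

Key "eHSvW" = 65 48 53 76 57 is 5 bytes ≤ B = 7; zero-pad to 7 bytes: K' = 65 48 53 76 57 00 00.
XOR each byte with 0x5c: 65⊕5c=39, 48⊕5c=14, 53⊕5c=0f, 76⊕5c=2a, 57⊕5c=0b, 00⊕5c=5c, 00⊕5c=5c.

39140f2a0b5c5c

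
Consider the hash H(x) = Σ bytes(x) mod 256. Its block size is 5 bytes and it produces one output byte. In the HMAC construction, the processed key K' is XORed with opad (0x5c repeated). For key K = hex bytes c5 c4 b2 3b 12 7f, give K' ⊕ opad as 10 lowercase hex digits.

Key hex bytes c5 c4 b2 3b 12 7f is 6 bytes > B = 5, so hash it first: H(key) = 07, then zero-pad to 5 bytes: K' = 07 00 00 00 00.
XOR each byte with 0x5c: 07⊕5c=5b, 00⊕5c=5c, 00⊕5c=5c, 00⊕5c=5c, 00⊕5c=5c.

5b5c5c5c5c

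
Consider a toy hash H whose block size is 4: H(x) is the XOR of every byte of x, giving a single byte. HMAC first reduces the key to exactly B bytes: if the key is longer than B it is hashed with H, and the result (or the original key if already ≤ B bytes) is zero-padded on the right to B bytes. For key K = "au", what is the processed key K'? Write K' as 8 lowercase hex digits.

Key "au" = 61 75 is 2 bytes ≤ B = 4; zero-pad to 4 bytes: K' = 61 75 00 00.

61750000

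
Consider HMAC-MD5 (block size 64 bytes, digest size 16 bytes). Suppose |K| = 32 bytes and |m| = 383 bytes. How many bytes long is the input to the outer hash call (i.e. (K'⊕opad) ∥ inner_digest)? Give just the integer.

Key is 32 ≤ 64 bytes, zero-padded: |K'| = 64.
Outer input = (K'⊕opad) ∥ H(inner) → 64 + 16 = 80 bytes.

80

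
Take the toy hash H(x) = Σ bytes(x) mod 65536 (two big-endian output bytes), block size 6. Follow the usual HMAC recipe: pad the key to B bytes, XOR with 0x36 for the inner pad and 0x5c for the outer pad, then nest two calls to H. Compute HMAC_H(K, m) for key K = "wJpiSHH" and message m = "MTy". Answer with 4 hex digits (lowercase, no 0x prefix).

Key "wJpiSHH" = 77 4a 70 69 53 48 48 is 7 bytes > B = 6, so hash it first: H(key) = 02 7d, then zero-pad to 6 bytes: K' = 02 7d 00 00 00 00.
K' ⊕ ipad = 34 4b 36 36 36 36.  K' ⊕ opad = 5e 21 5c 5c 5c 5c.
Inner input = (K'⊕ipad) ∥ m = 34 4b 36 36 36 36 ∥ 4d 54 79.
Inner hash: sum = 52+75+54+54+54+54+77+84+121 = 625 → 02 71.
Outer input = (K'⊕opad) ∥ inner = 5e 21 5c 5c 5c 5c ∥ 02 71.
Outer hash (tag): sum = 94+33+92+92+92+92+2+113 = 610 → 02 62.

0262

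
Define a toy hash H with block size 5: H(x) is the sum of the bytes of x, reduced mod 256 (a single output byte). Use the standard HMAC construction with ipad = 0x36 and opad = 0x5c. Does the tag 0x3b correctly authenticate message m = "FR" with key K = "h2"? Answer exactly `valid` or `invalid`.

invalid

Key "h2" = 68 32 is 2 bytes ≤ B = 5; zero-pad to 5 bytes: K' = 68 32 00 00 00.
K' ⊕ ipad = 5e 04 36 36 36; K' ⊕ opad = 34 6e 5c 5c 5c.
Inner hash: sum = 94+4+54+54+54+70+82 = 412; mod 256 = 156 → 9c.
Outer hash (recomputed tag): sum = 52+110+92+92+92+156 = 594; mod 256 = 82 → 52.
Recomputed tag = 52; claimed = 3b → mismatch.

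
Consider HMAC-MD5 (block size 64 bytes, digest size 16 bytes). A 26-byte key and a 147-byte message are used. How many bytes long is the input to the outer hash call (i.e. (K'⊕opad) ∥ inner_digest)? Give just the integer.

Key is 26 ≤ 64 bytes, zero-padded: |K'| = 64.
Outer input = (K'⊕opad) ∥ H(inner) → 64 + 16 = 80 bytes.

80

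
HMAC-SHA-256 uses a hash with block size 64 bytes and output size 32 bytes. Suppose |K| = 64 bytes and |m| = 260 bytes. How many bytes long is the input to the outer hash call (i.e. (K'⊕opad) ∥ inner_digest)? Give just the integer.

96

Key is 64 ≤ 64 bytes, zero-padded: |K'| = 64.
Outer input = (K'⊕opad) ∥ H(inner) → 64 + 32 = 96 bytes.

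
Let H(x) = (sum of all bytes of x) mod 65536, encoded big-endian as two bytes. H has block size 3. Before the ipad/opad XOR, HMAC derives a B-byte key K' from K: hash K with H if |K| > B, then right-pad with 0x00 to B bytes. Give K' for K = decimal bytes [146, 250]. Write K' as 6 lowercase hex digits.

Key decimal bytes [146, 250] = 92 fa is 2 bytes ≤ B = 3; zero-pad to 3 bytes: K' = 92 fa 00.

92fa00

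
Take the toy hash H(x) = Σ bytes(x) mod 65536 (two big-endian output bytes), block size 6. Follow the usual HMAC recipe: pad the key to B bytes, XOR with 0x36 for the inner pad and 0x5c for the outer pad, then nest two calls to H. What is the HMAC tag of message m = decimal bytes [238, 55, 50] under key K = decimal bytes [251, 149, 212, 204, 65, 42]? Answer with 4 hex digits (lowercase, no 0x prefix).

0356

Key decimal bytes [251, 149, 212, 204, 65, 42] = fb 95 d4 cc 41 2a is exactly B = 6 bytes: K' = fb 95 d4 cc 41 2a.
K' ⊕ ipad = cd a3 e2 fa 77 1c.  K' ⊕ opad = a7 c9 88 90 1d 76.
Inner input = (K'⊕ipad) ∥ m = cd a3 e2 fa 77 1c ∥ ee 37 32.
Inner hash: sum = 205+163+226+250+119+28+238+55+50 = 1334 → 05 36.
Outer input = (K'⊕opad) ∥ inner = a7 c9 88 90 1d 76 ∥ 05 36.
Outer hash (tag): sum = 167+201+136+144+29+118+5+54 = 854 → 03 56.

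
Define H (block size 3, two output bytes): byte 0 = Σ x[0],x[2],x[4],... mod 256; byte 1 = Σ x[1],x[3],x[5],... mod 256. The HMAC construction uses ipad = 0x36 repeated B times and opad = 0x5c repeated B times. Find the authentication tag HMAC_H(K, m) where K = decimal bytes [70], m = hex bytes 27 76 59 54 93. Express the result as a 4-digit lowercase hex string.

Key decimal bytes [70] = 46 is 1 byte ≤ B = 3; zero-pad to 3 bytes: K' = 46 00 00.
K' ⊕ ipad = 70 36 36.  K' ⊕ opad = 1a 5c 5c.
Inner input = (K'⊕ipad) ∥ m = 70 36 36 ∥ 27 76 59 54 93.
Inner hash: even-index sum = 368 mod 256 = 112; odd-index sum = 329 mod 256 = 73 → 70 49.
Outer input = (K'⊕opad) ∥ inner = 1a 5c 5c ∥ 70 49.
Outer hash (tag): even-index sum = 191 mod 256 = 191; odd-index sum = 204 mod 256 = 204 → bf cc.

bfcc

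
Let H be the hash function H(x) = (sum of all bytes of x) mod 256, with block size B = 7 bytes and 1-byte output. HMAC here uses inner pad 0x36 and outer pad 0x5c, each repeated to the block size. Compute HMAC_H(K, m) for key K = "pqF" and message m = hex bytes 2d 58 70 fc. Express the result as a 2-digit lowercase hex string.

a9

Key "pqF" = 70 71 46 is 3 bytes ≤ B = 7; zero-pad to 7 bytes: K' = 70 71 46 00 00 00 00.
K' ⊕ ipad = 46 47 70 36 36 36 36.  K' ⊕ opad = 2c 2d 1a 5c 5c 5c 5c.
Inner input = (K'⊕ipad) ∥ m = 46 47 70 36 36 36 36 ∥ 2d 58 70 fc.
Inner hash: sum = 70+71+112+54+54+54+54+45+88+112+252 = 966; mod 256 = 198 → c6.
Outer input = (K'⊕opad) ∥ inner = 2c 2d 1a 5c 5c 5c 5c ∥ c6.
Outer hash (tag): sum = 44+45+26+92+92+92+92+198 = 681; mod 256 = 169 → a9.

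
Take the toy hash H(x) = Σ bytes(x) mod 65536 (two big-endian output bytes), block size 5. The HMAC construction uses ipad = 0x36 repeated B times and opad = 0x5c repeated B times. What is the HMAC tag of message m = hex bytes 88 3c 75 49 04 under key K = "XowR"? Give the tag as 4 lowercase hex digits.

00f7

Key "XowR" = 58 6f 77 52 is 4 bytes ≤ B = 5; zero-pad to 5 bytes: K' = 58 6f 77 52 00.
K' ⊕ ipad = 6e 59 41 64 36.  K' ⊕ opad = 04 33 2b 0e 5c.
Inner input = (K'⊕ipad) ∥ m = 6e 59 41 64 36 ∥ 88 3c 75 49 04.
Inner hash: sum = 110+89+65+100+54+136+60+117+73+4 = 808 → 03 28.
Outer input = (K'⊕opad) ∥ inner = 04 33 2b 0e 5c ∥ 03 28.
Outer hash (tag): sum = 4+51+43+14+92+3+40 = 247 → 00 f7.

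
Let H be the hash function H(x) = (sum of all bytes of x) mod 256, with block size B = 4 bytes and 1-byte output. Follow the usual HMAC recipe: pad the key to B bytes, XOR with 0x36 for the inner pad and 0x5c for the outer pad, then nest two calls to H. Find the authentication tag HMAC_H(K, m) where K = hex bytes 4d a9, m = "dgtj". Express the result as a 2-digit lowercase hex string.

ed

Key hex bytes 4d a9 is 2 bytes ≤ B = 4; zero-pad to 4 bytes: K' = 4d a9 00 00.
K' ⊕ ipad = 7b 9f 36 36.  K' ⊕ opad = 11 f5 5c 5c.
Inner input = (K'⊕ipad) ∥ m = 7b 9f 36 36 ∥ 64 67 74 6a.
Inner hash: sum = 123+159+54+54+100+103+116+106 = 815; mod 256 = 47 → 2f.
Outer input = (K'⊕opad) ∥ inner = 11 f5 5c 5c ∥ 2f.
Outer hash (tag): sum = 17+245+92+92+47 = 493; mod 256 = 237 → ed.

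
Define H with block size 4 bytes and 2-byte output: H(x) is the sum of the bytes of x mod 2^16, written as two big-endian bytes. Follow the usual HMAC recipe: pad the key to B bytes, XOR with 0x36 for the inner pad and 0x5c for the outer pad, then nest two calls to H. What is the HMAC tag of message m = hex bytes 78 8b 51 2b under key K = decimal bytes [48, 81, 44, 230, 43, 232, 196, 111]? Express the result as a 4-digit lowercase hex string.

Key decimal bytes [48, 81, 44, 230, 43, 232, 196, 111] = 30 51 2c e6 2b e8 c4 6f is 8 bytes > B = 4, so hash it first: H(key) = 03 d9, then zero-pad to 4 bytes: K' = 03 d9 00 00.
K' ⊕ ipad = 35 ef 36 36.  K' ⊕ opad = 5f 85 5c 5c.
Inner input = (K'⊕ipad) ∥ m = 35 ef 36 36 ∥ 78 8b 51 2b.
Inner hash: sum = 53+239+54+54+120+139+81+43 = 783 → 03 0f.
Outer input = (K'⊕opad) ∥ inner = 5f 85 5c 5c ∥ 03 0f.
Outer hash (tag): sum = 95+133+92+92+3+15 = 430 → 01 ae.

01ae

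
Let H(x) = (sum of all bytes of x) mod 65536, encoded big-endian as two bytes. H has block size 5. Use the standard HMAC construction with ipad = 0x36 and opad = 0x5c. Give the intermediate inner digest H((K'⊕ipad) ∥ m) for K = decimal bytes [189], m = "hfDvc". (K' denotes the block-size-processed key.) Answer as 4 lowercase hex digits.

Key decimal bytes [189] = bd is 1 byte ≤ B = 5; zero-pad to 5 bytes: K' = bd 00 00 00 00.
K' ⊕ ipad = 8b 36 36 36 36.
Inner input = 8b 36 36 36 36 ∥ 68 66 44 76 63.
Inner hash: sum = 139+54+54+54+54+104+102+68+118+99 = 846 → 03 4e.

034e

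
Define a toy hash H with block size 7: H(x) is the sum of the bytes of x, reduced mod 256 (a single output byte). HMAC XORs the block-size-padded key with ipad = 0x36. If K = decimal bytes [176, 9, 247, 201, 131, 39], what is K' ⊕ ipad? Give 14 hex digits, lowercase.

863fc1ffb51136

Key decimal bytes [176, 9, 247, 201, 131, 39] = b0 09 f7 c9 83 27 is 6 bytes ≤ B = 7; zero-pad to 7 bytes: K' = b0 09 f7 c9 83 27 00.
XOR each byte with 0x36: b0⊕36=86, 09⊕36=3f, f7⊕36=c1, c9⊕36=ff, 83⊕36=b5, 27⊕36=11, 00⊕36=36.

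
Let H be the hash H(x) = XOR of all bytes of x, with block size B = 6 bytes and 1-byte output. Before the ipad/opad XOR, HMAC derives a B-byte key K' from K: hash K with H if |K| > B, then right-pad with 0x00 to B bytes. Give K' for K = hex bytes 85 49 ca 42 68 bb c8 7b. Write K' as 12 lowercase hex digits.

240000000000

|K| = 8 > B = 6, so first hash the key.
H(K): XOR 85⊕49⊕ca⊕42⊕68⊕bb⊕c8⊕7b = 24.
Zero-pad H(K) = 24 to 6 bytes: K' = 24 00 00 00 00 00.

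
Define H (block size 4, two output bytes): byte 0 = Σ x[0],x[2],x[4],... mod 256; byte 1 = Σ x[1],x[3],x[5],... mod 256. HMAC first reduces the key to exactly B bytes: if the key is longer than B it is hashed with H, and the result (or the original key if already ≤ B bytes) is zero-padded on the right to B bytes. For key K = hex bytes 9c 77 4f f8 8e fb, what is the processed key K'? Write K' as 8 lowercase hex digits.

796a0000

|K| = 6 > B = 4, so first hash the key.
H(K): even-index sum = 377 mod 256 = 121; odd-index sum = 618 mod 256 = 106 → 79 6a.
Zero-pad H(K) = 79 6a to 4 bytes: K' = 79 6a 00 00.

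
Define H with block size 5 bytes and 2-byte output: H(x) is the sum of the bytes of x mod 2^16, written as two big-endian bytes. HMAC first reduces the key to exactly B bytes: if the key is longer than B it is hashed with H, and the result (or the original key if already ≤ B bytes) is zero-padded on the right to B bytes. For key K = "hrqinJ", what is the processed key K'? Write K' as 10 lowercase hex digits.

|K| = 6 > B = 5, so first hash the key.
H(K): sum = 104+114+113+105+110+74 = 620 → 02 6c.
Zero-pad H(K) = 02 6c to 5 bytes: K' = 02 6c 00 00 00.

026c000000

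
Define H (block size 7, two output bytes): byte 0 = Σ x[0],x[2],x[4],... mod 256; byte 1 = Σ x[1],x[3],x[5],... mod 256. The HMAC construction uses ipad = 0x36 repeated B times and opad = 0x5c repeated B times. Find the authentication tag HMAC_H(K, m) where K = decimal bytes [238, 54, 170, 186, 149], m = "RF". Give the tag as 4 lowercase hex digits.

Key decimal bytes [238, 54, 170, 186, 149] = ee 36 aa ba 95 is 5 bytes ≤ B = 7; zero-pad to 7 bytes: K' = ee 36 aa ba 95 00 00.
K' ⊕ ipad = d8 00 9c 8c a3 36 36.  K' ⊕ opad = b2 6a f6 e6 c9 5c 5c.
Inner input = (K'⊕ipad) ∥ m = d8 00 9c 8c a3 36 36 ∥ 52 46.
Inner hash: even-index sum = 659 mod 256 = 147; odd-index sum = 276 mod 256 = 20 → 93 14.
Outer input = (K'⊕opad) ∥ inner = b2 6a f6 e6 c9 5c 5c ∥ 93 14.
Outer hash (tag): even-index sum = 737 mod 256 = 225; odd-index sum = 575 mod 256 = 63 → e1 3f.

e13f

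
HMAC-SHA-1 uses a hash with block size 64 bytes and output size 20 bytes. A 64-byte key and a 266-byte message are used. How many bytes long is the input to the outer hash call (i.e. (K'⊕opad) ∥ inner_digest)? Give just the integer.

84

Key is 64 ≤ 64 bytes, zero-padded: |K'| = 64.
Outer input = (K'⊕opad) ∥ H(inner) → 64 + 20 = 84 bytes.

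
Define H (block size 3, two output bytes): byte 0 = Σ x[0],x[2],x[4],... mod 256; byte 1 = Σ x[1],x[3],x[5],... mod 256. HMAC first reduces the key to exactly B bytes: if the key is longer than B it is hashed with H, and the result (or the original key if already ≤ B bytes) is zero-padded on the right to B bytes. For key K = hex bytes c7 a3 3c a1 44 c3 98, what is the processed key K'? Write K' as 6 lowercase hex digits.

|K| = 7 > B = 3, so first hash the key.
H(K): even-index sum = 479 mod 256 = 223; odd-index sum = 519 mod 256 = 7 → df 07.
Zero-pad H(K) = df 07 to 3 bytes: K' = df 07 00.

df0700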